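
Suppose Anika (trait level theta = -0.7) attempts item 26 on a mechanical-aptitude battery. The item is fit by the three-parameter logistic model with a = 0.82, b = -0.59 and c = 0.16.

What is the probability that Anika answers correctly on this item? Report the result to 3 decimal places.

P(theta) = c + (1 − c) · 1 / (1 + exp(−a(theta − b)))
Exponent: 0.82 × (-0.7 − (-0.59)) = -0.0902
1/(1 + e^{0.0902}) = 0.4775
P = 0.16 + 0.84 × 0.4775 = 0.5611

0.561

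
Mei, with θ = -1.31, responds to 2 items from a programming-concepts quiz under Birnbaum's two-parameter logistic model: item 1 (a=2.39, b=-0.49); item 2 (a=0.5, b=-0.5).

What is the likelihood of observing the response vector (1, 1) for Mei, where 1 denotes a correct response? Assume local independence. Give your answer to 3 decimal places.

0.049

P(θ) = 1 / (1 + exp(−a(θ − b)))
P_1 = 1/(1+e^{1.9598}) = 0.1235
P_2 = 1/(1+e^{0.4050}) = 0.4001
L = P_1 × P_2 = 0.1235 × 0.4001 = 0.04941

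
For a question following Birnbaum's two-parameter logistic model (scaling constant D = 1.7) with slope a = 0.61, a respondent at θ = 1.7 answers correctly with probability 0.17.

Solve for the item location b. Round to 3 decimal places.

P(θ) = 1 / (1 + exp(−D·a(θ − b)))
logit(0.17) = ln(0.17/0.83) = -1.5856
b = θ − logit/(1.7·a) = 1.7 − (-1.5856)/1.0370 = 3.2291

3.229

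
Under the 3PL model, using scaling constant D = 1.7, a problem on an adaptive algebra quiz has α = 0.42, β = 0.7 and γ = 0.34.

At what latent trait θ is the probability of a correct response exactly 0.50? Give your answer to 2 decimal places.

P(θ) = γ + (1 − γ) · 1 / (1 + exp(−D·α(θ − β)))
Remove guessing floor: (0.50 − 0.34)/(1 − 0.34) = 0.2424
logit = ln(0.2424/0.7576) = -1.1394
θ = β + logit/(1.7·α) = 0.7 + (-1.1394)/0.7140 = -0.8958

-0.90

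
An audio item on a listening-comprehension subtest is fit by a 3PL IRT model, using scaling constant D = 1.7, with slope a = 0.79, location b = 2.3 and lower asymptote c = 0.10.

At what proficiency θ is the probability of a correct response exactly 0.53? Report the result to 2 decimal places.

2.23

P(θ) = c + (1 − c) · 1 / (1 + exp(−D·a(θ − b)))
Remove guessing floor: (0.53 − 0.10)/(1 − 0.10) = 0.4778
logit = ln(0.4778/0.5222) = -0.0889
θ = b + logit/(1.7·a) = 2.3 + (-0.0889)/1.3430 = 2.2338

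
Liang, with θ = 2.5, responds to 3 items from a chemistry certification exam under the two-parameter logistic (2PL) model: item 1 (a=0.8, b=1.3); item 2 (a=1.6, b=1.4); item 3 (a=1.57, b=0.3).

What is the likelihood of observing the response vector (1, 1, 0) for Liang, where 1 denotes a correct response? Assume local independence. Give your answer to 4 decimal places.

0.0189

P(θ) = 1 / (1 + exp(−a(θ − b)))
P_1 = 1/(1+e^{-0.9600}) = 0.7231
P_2 = 1/(1+e^{-1.7600}) = 0.8532
P_3 = 1/(1+e^{-3.4540}) = 0.9694
L = P_1 × P_2 × (1−P_3) = 0.7231 × 0.8532 × 0.0306 = 0.01891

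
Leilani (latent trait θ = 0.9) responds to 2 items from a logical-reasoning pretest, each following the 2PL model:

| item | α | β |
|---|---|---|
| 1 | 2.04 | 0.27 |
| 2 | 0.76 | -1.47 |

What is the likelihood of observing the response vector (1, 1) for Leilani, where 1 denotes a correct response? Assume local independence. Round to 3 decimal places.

0.672

P(θ) = 1 / (1 + exp(−α(θ − β)))
P_1 = 1/(1+e^{-1.2852}) = 0.7833
P_2 = 1/(1+e^{-1.8012}) = 0.8583
L = P_1 × P_2 = 0.7833 × 0.8583 = 0.67233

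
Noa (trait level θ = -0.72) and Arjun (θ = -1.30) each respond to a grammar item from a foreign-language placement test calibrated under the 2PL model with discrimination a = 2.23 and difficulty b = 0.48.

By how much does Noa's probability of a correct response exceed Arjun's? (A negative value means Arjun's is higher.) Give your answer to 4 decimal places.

P(θ) = 1 / (1 + exp(−a(θ − b)))
P(Noa) = 0.0644  [exponent -2.6760]
P(Arjun) = 0.0185  [exponent -3.9694]
Difference = 0.0644 − 0.0185 = 0.0459

0.0459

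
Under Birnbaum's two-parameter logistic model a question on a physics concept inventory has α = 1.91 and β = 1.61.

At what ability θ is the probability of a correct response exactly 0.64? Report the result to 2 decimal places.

1.91

P(θ) = 1 / (1 + exp(−α(θ − β)))
logit = ln(0.6400/0.3600) = 0.5754
θ = β + logit/(α) = 1.61 + 0.5754/1.9100 = 1.9112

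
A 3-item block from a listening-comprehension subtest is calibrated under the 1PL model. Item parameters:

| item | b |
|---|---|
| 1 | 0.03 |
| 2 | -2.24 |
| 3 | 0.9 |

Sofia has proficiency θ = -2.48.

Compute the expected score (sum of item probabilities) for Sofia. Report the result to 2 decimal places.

P(θ) = 1 / (1 + exp(−(θ − b)))
P_1 = 1/(1+e^{2.5100}) = 0.0752
P_2 = 1/(1+e^{0.2400}) = 0.4403
P_3 = 1/(1+e^{3.3800}) = 0.0329
E[score] = 0.0752 + 0.4403 + 0.0329 = 0.5484

0.55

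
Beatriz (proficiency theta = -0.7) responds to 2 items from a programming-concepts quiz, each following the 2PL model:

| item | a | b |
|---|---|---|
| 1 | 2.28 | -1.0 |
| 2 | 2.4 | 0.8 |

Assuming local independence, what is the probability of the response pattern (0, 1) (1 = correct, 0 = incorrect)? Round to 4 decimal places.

0.0089

P(theta) = 1 / (1 + exp(−a(theta − b)))
P_1 = 1/(1+e^{-0.6840}) = 0.6646
P_2 = 1/(1+e^{3.6000}) = 0.0266
L = (1−P_1) × P_2 = 0.3354 × 0.0266 = 0.00892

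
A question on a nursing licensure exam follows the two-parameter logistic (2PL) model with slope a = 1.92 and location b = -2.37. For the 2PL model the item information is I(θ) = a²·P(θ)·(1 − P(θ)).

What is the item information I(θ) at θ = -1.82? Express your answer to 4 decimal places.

P = 1/(1+e^{-1.0560}) = 0.7419
P(1−P) = 0.7419 × 0.2581 = 0.1915
I = a² × P(1−P) = 1.92² × 0.1915 = 0.70584

0.7058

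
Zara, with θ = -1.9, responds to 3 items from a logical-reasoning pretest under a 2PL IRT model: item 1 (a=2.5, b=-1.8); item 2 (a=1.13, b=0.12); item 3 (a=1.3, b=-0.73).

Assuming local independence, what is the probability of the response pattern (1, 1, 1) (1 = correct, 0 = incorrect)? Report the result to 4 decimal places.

P(θ) = 1 / (1 + exp(−a(θ − b)))
P_1 = 1/(1+e^{0.2500}) = 0.4378
P_2 = 1/(1+e^{2.2826}) = 0.0926
P_3 = 1/(1+e^{1.5210}) = 0.1793
L = P_1 × P_2 × P_3 = 0.4378 × 0.0926 × 0.1793 = 0.00727

0.0073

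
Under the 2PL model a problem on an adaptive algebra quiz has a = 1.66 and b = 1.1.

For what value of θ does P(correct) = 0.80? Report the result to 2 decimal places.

1.94

P(θ) = 1 / (1 + exp(−a(θ − b)))
logit = ln(0.8000/0.2000) = 1.3863
θ = b + logit/(a) = 1.1 + 1.3863/1.6600 = 1.9351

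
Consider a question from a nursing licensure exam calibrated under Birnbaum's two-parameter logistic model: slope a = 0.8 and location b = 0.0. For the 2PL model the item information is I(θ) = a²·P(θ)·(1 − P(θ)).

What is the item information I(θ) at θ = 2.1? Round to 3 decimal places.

0.085

P = 1/(1+e^{-1.6800}) = 0.8429
P(1−P) = 0.8429 × 0.1571 = 0.1324
I = a² × P(1−P) = 0.8² × 0.1324 = 0.08475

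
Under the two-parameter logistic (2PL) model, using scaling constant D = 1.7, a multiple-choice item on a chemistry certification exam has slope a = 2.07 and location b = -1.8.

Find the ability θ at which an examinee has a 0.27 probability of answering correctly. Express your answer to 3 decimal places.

P(θ) = 1 / (1 + exp(−D·a(θ − b)))
logit = ln(0.2700/0.7300) = -0.9946
θ = b + logit/(1.7·a) = -1.8 + (-0.9946)/3.5190 = -2.0826

-2.083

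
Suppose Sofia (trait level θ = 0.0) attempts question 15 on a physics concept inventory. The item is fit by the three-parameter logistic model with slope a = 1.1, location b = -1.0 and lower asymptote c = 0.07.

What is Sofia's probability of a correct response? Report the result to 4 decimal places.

0.7677

P(θ) = c + (1 − c) · 1 / (1 + exp(−a(θ − b)))
Exponent: 1.1 × (0.0 − (-1.0)) = 1.1000
1/(1 + e^{-1.1000}) = 0.7503
P = 0.07 + 0.93 × 0.7503 = 0.7677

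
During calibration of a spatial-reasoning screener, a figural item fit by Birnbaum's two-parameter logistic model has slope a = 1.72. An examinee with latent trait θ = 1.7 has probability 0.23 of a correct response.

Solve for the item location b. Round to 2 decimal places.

2.40

P(θ) = 1 / (1 + exp(−a(θ − b)))
logit(0.23) = ln(0.23/0.77) = -1.2083
b = θ − logit/(a) = 1.7 − (-1.2083)/1.7200 = 2.4025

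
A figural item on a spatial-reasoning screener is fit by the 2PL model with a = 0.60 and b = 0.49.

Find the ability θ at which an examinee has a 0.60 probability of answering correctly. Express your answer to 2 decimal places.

P(θ) = 1 / (1 + exp(−a(θ − b)))
logit = ln(0.6000/0.4000) = 0.4055
θ = b + logit/(a) = 0.49 + 0.4055/0.6000 = 1.1658

1.17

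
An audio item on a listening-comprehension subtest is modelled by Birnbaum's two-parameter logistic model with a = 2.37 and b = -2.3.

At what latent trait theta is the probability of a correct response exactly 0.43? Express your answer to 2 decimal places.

P(theta) = 1 / (1 + exp(−a(theta − b)))
logit = ln(0.4300/0.5700) = -0.2819
theta = b + logit/(a) = -2.3 + (-0.2819)/2.3700 = -2.4189

-2.42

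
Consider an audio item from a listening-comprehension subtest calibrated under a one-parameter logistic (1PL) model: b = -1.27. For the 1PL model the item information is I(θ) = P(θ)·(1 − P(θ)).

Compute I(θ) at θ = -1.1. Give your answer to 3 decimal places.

P = 1/(1+e^{-0.1700}) = 0.5424
P(1−P) = 0.5424 × 0.4576 = 0.2482
I = P(1−P) = 0.24820

0.248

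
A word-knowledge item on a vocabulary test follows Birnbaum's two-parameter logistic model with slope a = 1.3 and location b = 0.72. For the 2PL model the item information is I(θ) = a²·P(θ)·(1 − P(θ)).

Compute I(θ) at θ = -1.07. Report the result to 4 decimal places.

0.1369

P = 1/(1+e^{2.3270}) = 0.0889
P(1−P) = 0.0889 × 0.9111 = 0.0810
I = a² × P(1−P) = 1.3² × 0.0810 = 0.13690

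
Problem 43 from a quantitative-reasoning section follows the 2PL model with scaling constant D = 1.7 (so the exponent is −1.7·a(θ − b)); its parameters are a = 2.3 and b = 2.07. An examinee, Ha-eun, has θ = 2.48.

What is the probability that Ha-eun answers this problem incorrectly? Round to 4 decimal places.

0.1675

P(θ) = 1 / (1 + exp(−D·a(θ − b)))
Exponent: 1.7 × 2.3 × (2.48 − 2.07) = 1.6031
1/(1 + e^{-1.6031}) = 0.8325
P = 0.8325
P(incorrect) = 1 − 0.8325 = 0.1675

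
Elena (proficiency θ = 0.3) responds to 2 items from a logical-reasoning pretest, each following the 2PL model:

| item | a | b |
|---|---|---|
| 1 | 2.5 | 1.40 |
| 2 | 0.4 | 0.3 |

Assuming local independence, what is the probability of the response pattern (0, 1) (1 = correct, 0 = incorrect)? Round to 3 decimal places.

0.470

P(θ) = 1 / (1 + exp(−a(θ − b)))
P_1 = 1/(1+e^{2.7500}) = 0.0601
P_2 = 1/(1+e^{0.0000}) = 0.5000
L = (1−P_1) × P_2 = 0.9399 × 0.5000 = 0.46996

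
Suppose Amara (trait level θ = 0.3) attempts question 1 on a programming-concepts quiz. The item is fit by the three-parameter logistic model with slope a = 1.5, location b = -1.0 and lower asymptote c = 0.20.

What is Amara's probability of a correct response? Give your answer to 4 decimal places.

P(θ) = c + (1 − c) · 1 / (1 + exp(−a(θ − b)))
Exponent: 1.5 × (0.3 − (-1.0)) = 1.9500
1/(1 + e^{-1.9500}) = 0.8754
P = 0.20 + 0.80 × 0.8754 = 0.9004

0.9004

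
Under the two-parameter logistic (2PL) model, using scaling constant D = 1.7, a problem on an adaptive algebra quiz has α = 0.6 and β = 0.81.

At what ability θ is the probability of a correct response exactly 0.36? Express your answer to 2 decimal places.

P(θ) = 1 / (1 + exp(−D·α(θ − β)))
logit = ln(0.3600/0.6400) = -0.5754
θ = β + logit/(1.7·α) = 0.81 + (-0.5754)/1.0200 = 0.2459

0.25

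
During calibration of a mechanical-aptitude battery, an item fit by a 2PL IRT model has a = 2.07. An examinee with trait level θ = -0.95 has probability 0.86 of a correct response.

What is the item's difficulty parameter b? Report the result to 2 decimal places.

P(θ) = 1 / (1 + exp(−a(θ − b)))
logit(0.86) = ln(0.86/0.14) = 1.8153
b = θ − logit/(a) = -0.95 − 1.8153/2.0700 = -1.8270

-1.83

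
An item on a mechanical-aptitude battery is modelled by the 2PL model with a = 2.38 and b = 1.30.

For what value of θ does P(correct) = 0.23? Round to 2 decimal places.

0.79

P(θ) = 1 / (1 + exp(−a(θ − b)))
logit = ln(0.2300/0.7700) = -1.2083
θ = b + logit/(a) = 1.30 + (-1.2083)/2.3800 = 0.7923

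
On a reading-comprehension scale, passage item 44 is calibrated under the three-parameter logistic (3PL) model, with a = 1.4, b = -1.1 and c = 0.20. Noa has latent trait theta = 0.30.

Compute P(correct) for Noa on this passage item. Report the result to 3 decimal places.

0.901

P(theta) = c + (1 − c) · 1 / (1 + exp(−a(theta − b)))
Exponent: 1.4 × (0.30 − (-1.1)) = 1.9600
1/(1 + e^{-1.9600}) = 0.8765
P = 0.20 + 0.80 × 0.8765 = 0.9012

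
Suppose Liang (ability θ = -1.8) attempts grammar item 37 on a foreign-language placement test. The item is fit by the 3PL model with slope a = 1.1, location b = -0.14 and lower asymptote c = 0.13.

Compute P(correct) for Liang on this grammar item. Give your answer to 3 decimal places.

P(θ) = c + (1 − c) · 1 / (1 + exp(−a(θ − b)))
Exponent: 1.1 × (-1.8 − (-0.14)) = -1.8260
1/(1 + e^{1.8260}) = 0.1387
P = 0.13 + 0.87 × 0.1387 = 0.2507

0.251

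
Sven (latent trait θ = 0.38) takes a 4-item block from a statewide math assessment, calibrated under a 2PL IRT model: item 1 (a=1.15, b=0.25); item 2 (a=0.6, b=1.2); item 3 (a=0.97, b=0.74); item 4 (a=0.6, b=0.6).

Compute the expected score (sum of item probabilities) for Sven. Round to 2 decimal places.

P(θ) = 1 / (1 + exp(−a(θ − b)))
P_1 = 1/(1+e^{-0.1495}) = 0.5373
P_2 = 1/(1+e^{0.4920}) = 0.3794
P_3 = 1/(1+e^{0.3492}) = 0.4136
P_4 = 1/(1+e^{0.1320}) = 0.4670
E[score] = 0.5373 + 0.3794 + 0.4136 + 0.4670 = 1.7974

1.80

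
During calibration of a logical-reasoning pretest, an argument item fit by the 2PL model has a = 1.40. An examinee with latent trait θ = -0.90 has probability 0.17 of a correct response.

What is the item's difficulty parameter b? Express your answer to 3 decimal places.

0.233

P(θ) = 1 / (1 + exp(−a(θ − b)))
logit(0.17) = ln(0.17/0.83) = -1.5856
b = θ − logit/(a) = -0.90 − (-1.5856)/1.4000 = 0.2326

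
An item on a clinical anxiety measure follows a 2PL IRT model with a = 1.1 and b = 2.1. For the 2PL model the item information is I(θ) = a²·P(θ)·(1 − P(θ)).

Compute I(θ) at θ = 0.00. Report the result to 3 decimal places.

0.099

P = 1/(1+e^{2.3100}) = 0.0903
P(1−P) = 0.0903 × 0.9097 = 0.0821
I = a² × P(1−P) = 1.1² × 0.0821 = 0.09939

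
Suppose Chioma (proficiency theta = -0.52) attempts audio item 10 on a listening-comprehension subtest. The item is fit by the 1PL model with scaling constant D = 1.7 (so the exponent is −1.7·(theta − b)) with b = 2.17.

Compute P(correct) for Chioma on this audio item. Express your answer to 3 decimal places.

P(theta) = 1 / (1 + exp(−D·(theta − b)))
Exponent: 1.7 × (-0.52 − 2.17) = -4.5730
1/(1 + e^{4.5730}) = 0.0102
P = 0.0102

0.010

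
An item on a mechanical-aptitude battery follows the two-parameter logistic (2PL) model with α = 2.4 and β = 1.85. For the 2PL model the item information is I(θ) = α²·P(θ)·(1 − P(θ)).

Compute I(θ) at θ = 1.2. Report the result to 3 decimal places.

P = 1/(1+e^{1.5600}) = 0.1736
P(1−P) = 0.1736 × 0.8264 = 0.1435
I = α² × P(1−P) = 2.4² × 0.1435 = 0.82652

0.827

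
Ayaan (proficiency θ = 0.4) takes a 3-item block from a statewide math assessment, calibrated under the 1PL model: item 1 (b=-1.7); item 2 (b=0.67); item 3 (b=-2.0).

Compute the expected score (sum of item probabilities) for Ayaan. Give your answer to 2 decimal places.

P(θ) = 1 / (1 + exp(−(θ − b)))
P_1 = 1/(1+e^{-2.1000}) = 0.8909
P_2 = 1/(1+e^{0.2700}) = 0.4329
P_3 = 1/(1+e^{-2.4000}) = 0.9168
E[score] = 0.8909 + 0.4329 + 0.9168 = 2.2406

2.24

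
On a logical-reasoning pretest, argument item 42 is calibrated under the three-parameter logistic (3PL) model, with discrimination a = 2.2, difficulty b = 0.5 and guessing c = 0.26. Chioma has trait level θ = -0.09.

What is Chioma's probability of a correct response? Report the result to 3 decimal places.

P(θ) = c + (1 − c) · 1 / (1 + exp(−a(θ − b)))
Exponent: 2.2 × (-0.09 − 0.5) = -1.2980
1/(1 + e^{1.2980}) = 0.2145
P = 0.26 + 0.74 × 0.2145 = 0.4187

0.419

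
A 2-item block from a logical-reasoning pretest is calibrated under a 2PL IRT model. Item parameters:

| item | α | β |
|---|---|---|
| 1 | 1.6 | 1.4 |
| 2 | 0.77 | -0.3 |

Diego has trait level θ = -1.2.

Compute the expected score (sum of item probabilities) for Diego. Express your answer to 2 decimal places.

P(θ) = 1 / (1 + exp(−α(θ − β)))
P_1 = 1/(1+e^{4.1600}) = 0.0154
P_2 = 1/(1+e^{0.6930}) = 0.3334
E[score] = 0.0154 + 0.3334 = 0.3487

0.35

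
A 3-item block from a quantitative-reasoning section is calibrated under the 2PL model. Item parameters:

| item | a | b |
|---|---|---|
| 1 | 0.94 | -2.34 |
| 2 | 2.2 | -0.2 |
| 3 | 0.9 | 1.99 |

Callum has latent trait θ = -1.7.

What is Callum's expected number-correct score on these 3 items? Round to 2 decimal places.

0.72

P(θ) = 1 / (1 + exp(−a(θ − b)))
P_1 = 1/(1+e^{-0.6016}) = 0.6460
P_2 = 1/(1+e^{3.3000}) = 0.0356
P_3 = 1/(1+e^{3.3210}) = 0.0349
E[score] = 0.6460 + 0.0356 + 0.0349 = 0.7165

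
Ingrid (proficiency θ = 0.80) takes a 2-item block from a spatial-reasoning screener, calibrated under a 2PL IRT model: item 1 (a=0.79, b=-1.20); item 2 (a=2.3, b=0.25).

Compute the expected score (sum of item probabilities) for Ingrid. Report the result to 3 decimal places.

P(θ) = 1 / (1 + exp(−a(θ − b)))
P_1 = 1/(1+e^{-1.5800}) = 0.8292
P_2 = 1/(1+e^{-1.2650}) = 0.7799
E[score] = 0.8292 + 0.7799 = 1.6091

1.609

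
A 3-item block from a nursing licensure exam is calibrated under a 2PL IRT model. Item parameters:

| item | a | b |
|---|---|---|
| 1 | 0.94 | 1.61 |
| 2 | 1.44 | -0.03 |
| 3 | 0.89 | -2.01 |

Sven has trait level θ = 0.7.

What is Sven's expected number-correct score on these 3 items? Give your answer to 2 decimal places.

1.96

P(θ) = 1 / (1 + exp(−a(θ − b)))
P_1 = 1/(1+e^{0.8554}) = 0.2983
P_2 = 1/(1+e^{-1.0512}) = 0.7410
P_3 = 1/(1+e^{-2.4119}) = 0.9177
E[score] = 0.2983 + 0.7410 + 0.9177 = 1.9570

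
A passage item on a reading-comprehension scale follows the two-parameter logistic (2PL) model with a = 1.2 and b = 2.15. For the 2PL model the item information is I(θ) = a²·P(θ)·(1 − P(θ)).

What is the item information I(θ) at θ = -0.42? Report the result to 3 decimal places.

P = 1/(1+e^{3.0840}) = 0.0438
P(1−P) = 0.0438 × 0.9562 = 0.0419
I = a² × P(1−P) = 1.2² × 0.0419 = 0.06027

0.060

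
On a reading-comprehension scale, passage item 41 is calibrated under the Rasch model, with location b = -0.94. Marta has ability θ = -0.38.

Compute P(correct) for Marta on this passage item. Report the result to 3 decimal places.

P(θ) = 1 / (1 + exp(−(θ − b)))
Exponent: (-0.38 − (-0.94)) = 0.5600
1/(1 + e^{-0.5600}) = 0.6365
P = 0.6365

0.636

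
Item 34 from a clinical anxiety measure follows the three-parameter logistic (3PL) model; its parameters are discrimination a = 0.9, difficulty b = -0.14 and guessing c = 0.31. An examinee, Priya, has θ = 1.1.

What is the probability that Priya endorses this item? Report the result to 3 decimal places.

P(θ) = c + (1 − c) · 1 / (1 + exp(−a(θ − b)))
Exponent: 0.9 × (1.1 − (-0.14)) = 1.1160
1/(1 + e^{-1.1160}) = 0.7532
P = 0.31 + 0.69 × 0.7532 = 0.8297

0.830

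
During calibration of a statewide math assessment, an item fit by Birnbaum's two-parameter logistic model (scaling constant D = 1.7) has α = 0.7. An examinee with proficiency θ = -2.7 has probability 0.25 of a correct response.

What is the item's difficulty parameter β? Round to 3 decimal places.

P(θ) = 1 / (1 + exp(−D·α(θ − β)))
logit(0.25) = ln(0.25/0.75) = -1.0986
β = θ − logit/(1.7·α) = -2.7 − (-1.0986)/1.1900 = -1.7768

-1.777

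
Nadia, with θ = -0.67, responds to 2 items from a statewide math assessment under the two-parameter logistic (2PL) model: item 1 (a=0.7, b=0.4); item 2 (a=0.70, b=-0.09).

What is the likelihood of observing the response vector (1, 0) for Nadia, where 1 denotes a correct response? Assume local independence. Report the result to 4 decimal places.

0.1927

P(θ) = 1 / (1 + exp(−a(θ − b)))
P_1 = 1/(1+e^{0.7490}) = 0.3210
P_2 = 1/(1+e^{0.4060}) = 0.3999
L = P_1 × (1−P_2) = 0.3210 × 0.6001 = 0.19266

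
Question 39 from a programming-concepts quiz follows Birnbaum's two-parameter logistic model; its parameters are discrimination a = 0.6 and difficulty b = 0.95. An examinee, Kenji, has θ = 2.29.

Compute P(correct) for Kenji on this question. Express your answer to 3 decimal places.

0.691

P(θ) = 1 / (1 + exp(−a(θ − b)))
Exponent: 0.6 × (2.29 − 0.95) = 0.8040
1/(1 + e^{-0.8040}) = 0.6908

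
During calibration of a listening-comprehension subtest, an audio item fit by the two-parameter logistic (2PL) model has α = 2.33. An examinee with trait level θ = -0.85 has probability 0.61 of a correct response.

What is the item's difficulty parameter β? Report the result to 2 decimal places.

-1.04

P(θ) = 1 / (1 + exp(−α(θ − β)))
logit(0.61) = ln(0.61/0.39) = 0.4473
β = θ − logit/(α) = -0.85 − 0.4473/2.3300 = -1.0420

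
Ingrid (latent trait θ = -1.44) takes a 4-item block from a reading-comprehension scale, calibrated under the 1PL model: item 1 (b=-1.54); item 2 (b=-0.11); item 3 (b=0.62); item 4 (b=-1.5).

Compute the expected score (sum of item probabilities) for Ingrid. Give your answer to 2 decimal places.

P(θ) = 1 / (1 + exp(−(θ − b)))
P_1 = 1/(1+e^{-0.1000}) = 0.5250
P_2 = 1/(1+e^{1.3300}) = 0.2092
P_3 = 1/(1+e^{2.0600}) = 0.1130
P_4 = 1/(1+e^{-0.0600}) = 0.5150
E[score] = 0.5250 + 0.2092 + 0.1130 + 0.5150 = 1.3622

1.36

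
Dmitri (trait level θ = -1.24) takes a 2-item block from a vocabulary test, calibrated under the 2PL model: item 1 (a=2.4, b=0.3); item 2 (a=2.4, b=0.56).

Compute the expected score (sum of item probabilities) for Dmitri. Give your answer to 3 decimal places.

P(θ) = 1 / (1 + exp(−a(θ − b)))
P_1 = 1/(1+e^{3.6960}) = 0.0242
P_2 = 1/(1+e^{4.3200}) = 0.0131
E[score] = 0.0242 + 0.0131 = 0.0373

0.037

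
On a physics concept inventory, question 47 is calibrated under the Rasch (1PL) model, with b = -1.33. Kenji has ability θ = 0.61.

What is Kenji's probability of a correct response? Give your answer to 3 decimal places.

P(θ) = 1 / (1 + exp(−(θ − b)))
Exponent: (0.61 − (-1.33)) = 1.9400
1/(1 + e^{-1.9400}) = 0.8744
P = 0.8744

0.874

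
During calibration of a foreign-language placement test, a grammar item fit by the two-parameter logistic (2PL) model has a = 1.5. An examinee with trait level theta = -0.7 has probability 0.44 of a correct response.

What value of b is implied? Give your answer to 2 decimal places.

P(theta) = 1 / (1 + exp(−a(theta − b)))
logit(0.44) = ln(0.44/0.56) = -0.2412
b = theta − logit/(a) = -0.7 − (-0.2412)/1.5000 = -0.5392

-0.54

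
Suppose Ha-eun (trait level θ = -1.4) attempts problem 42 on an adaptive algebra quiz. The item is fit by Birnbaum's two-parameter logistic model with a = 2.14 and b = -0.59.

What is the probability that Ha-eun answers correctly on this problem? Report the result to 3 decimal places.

P(θ) = 1 / (1 + exp(−a(θ − b)))
Exponent: 2.14 × (-1.4 − (-0.59)) = -1.7334
1/(1 + e^{1.7334}) = 0.1502

0.150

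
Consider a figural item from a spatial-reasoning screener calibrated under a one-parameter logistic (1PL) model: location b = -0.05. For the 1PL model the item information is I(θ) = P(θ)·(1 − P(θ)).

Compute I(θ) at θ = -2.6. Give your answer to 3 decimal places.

0.067

P = 1/(1+e^{2.5500}) = 0.0724
P(1−P) = 0.0724 × 0.9276 = 0.0672
I = P(1−P) = 0.06718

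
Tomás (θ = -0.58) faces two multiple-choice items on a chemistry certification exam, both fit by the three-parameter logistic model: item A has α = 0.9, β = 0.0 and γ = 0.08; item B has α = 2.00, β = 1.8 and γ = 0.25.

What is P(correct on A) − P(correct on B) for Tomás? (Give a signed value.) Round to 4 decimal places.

0.1662

P(θ) = γ + (1 − γ) · 1 / (1 + exp(−α(θ − β)))
P_A = 0.4226
P_B = 0.2564
P_A − P_B = 0.1662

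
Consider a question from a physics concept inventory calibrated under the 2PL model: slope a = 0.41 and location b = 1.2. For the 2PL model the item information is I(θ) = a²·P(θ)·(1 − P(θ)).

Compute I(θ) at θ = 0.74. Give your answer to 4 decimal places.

P = 1/(1+e^{0.1886}) = 0.4530
P(1−P) = 0.4530 × 0.5470 = 0.2478
I = a² × P(1−P) = 0.41² × 0.2478 = 0.04165

0.0417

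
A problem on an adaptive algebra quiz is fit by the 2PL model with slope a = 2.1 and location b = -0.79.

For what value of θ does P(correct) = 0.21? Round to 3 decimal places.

P(θ) = 1 / (1 + exp(−a(θ − b)))
logit = ln(0.2100/0.7900) = -1.3249
θ = b + logit/(a) = -0.79 + (-1.3249)/2.1000 = -1.4209

-1.421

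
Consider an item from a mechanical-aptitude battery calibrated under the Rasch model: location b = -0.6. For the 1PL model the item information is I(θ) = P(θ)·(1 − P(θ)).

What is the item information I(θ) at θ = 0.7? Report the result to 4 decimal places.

0.1683

P = 1/(1+e^{-1.3000}) = 0.7858
P(1−P) = 0.7858 × 0.2142 = 0.1683
I = P(1−P) = 0.16830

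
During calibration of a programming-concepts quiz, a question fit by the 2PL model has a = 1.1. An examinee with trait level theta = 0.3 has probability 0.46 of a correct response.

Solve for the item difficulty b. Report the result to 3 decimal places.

0.446

P(theta) = 1 / (1 + exp(−a(theta − b)))
logit(0.46) = ln(0.46/0.54) = -0.1603
b = theta − logit/(a) = 0.3 − (-0.1603)/1.1000 = 0.4458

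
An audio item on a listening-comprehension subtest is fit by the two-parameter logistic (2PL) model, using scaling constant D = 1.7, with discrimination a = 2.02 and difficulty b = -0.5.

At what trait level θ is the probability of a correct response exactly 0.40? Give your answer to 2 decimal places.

-0.62

P(θ) = 1 / (1 + exp(−D·a(θ − b)))
logit = ln(0.4000/0.6000) = -0.4055
θ = b + logit/(1.7·a) = -0.5 + (-0.4055)/3.4340 = -0.6181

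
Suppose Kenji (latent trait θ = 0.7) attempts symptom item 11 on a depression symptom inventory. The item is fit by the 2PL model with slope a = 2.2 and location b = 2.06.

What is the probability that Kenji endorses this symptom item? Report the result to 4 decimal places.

0.0478

P(θ) = 1 / (1 + exp(−a(θ − b)))
Exponent: 2.2 × (0.7 − 2.06) = -2.9920
1/(1 + e^{2.9920}) = 0.0478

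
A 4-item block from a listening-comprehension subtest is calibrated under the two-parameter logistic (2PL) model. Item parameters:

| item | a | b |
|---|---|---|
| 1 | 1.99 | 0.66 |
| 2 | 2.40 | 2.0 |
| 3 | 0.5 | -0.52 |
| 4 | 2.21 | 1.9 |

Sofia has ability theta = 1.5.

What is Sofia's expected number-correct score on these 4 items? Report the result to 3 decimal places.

2.099

P(theta) = 1 / (1 + exp(−a(theta − b)))
P_1 = 1/(1+e^{-1.6716}) = 0.8418
P_2 = 1/(1+e^{1.2000}) = 0.2315
P_3 = 1/(1+e^{-1.0100}) = 0.7330
P_4 = 1/(1+e^{0.8840}) = 0.2923
E[score] = 0.8418 + 0.2315 + 0.7330 + 0.2923 = 2.0986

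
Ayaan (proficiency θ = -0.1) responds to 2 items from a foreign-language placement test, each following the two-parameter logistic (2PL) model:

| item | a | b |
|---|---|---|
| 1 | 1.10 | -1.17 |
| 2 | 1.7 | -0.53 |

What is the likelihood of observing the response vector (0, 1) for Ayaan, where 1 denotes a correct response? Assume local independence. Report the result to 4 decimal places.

P(θ) = 1 / (1 + exp(−a(θ − b)))
P_1 = 1/(1+e^{-1.1770}) = 0.7644
P_2 = 1/(1+e^{-0.7310}) = 0.6750
L = (1−P_1) × P_2 = 0.2356 × 0.6750 = 0.15903

0.1590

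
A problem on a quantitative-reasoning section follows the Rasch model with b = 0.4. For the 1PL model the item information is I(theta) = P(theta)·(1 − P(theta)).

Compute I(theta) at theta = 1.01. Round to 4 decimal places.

0.2281

P = 1/(1+e^{-0.6100}) = 0.6479
P(1−P) = 0.6479 × 0.3521 = 0.2281
I = P(1−P) = 0.22811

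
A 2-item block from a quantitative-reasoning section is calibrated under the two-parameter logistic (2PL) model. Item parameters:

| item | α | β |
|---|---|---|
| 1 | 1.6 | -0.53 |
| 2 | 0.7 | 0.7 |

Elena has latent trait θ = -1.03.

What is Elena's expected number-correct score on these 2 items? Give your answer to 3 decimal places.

0.540

P(θ) = 1 / (1 + exp(−α(θ − β)))
P_1 = 1/(1+e^{0.8000}) = 0.3100
P_2 = 1/(1+e^{1.2110}) = 0.2295
E[score] = 0.3100 + 0.2295 = 0.5395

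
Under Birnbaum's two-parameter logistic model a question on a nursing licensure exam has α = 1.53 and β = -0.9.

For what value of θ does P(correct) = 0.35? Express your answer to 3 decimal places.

-1.305

P(θ) = 1 / (1 + exp(−α(θ − β)))
logit = ln(0.3500/0.6500) = -0.6190
θ = β + logit/(α) = -0.9 + (-0.6190)/1.5300 = -1.3046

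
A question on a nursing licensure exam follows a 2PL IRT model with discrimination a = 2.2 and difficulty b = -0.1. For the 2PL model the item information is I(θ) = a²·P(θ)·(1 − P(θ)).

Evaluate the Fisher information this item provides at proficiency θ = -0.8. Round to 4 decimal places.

P = 1/(1+e^{1.5400}) = 0.1765
P(1−P) = 0.1765 × 0.8235 = 0.1454
I = a² × P(1−P) = 2.2² × 0.1454 = 0.70359

0.7036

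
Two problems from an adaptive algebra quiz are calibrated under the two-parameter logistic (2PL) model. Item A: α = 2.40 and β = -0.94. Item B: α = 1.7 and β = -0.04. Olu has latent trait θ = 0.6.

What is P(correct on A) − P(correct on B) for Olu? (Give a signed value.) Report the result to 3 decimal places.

0.228

P(θ) = 1 / (1 + exp(−α(θ − β)))
P_A = 0.9758
P_B = 0.7480
P_A − P_B = 0.2278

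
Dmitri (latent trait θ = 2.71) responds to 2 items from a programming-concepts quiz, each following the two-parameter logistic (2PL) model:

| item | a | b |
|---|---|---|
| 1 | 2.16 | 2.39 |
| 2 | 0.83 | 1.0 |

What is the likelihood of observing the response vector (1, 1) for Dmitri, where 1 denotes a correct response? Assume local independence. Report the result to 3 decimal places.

P(θ) = 1 / (1 + exp(−a(θ − b)))
P_1 = 1/(1+e^{-0.6912}) = 0.6662
P_2 = 1/(1+e^{-1.4193}) = 0.8052
L = P_1 × P_2 = 0.6662 × 0.8052 = 0.53647

0.536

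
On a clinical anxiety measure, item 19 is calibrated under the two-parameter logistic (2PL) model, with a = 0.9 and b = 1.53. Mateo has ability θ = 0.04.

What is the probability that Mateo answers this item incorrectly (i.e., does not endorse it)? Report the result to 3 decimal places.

0.793

P(θ) = 1 / (1 + exp(−a(θ − b)))
Exponent: 0.9 × (0.04 − 1.53) = -1.3410
1/(1 + e^{1.3410}) = 0.2073
P(incorrect) = 1 − 0.2073 = 0.7927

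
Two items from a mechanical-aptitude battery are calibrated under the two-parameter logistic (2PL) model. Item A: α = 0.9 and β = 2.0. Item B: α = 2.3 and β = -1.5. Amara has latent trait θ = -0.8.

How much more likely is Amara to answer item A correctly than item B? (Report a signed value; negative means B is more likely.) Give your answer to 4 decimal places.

P(θ) = 1 / (1 + exp(−α(θ − β)))
P_A = 0.0745
P_B = 0.8334
P_A − P_B = -0.7589

-0.7589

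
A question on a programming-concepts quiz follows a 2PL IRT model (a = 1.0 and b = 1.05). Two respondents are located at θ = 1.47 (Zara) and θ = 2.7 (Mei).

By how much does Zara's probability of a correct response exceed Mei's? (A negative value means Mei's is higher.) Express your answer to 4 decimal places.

-0.2354

P(θ) = 1 / (1 + exp(−a(θ − b)))
P(Zara) = 0.6035  [exponent 0.4200]
P(Mei) = 0.8389  [exponent 1.6500]
Difference = 0.6035 − 0.8389 = -0.2354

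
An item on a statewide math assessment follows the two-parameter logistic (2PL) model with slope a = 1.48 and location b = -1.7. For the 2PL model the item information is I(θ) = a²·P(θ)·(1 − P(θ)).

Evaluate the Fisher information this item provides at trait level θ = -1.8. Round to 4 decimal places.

P = 1/(1+e^{0.1480}) = 0.4631
P(1−P) = 0.4631 × 0.5369 = 0.2486
I = a² × P(1−P) = 1.48² × 0.2486 = 0.54461

0.5446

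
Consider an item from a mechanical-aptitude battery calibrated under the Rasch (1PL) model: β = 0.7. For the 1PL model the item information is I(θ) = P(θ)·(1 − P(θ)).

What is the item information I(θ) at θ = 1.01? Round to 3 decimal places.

P = 1/(1+e^{-0.3100}) = 0.5769
P(1−P) = 0.5769 × 0.4231 = 0.2441
I = P(1−P) = 0.24409

0.244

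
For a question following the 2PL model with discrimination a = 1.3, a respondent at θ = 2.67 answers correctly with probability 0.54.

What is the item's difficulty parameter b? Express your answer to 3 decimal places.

P(θ) = 1 / (1 + exp(−a(θ − b)))
logit(0.54) = ln(0.54/0.46) = 0.1603
b = θ − logit/(a) = 2.67 − 0.1603/1.3000 = 2.5467

2.547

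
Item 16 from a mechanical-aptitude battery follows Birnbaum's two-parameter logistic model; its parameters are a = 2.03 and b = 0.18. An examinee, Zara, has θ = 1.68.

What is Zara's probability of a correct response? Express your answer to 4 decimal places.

0.9546

P(θ) = 1 / (1 + exp(−a(θ − b)))
Exponent: 2.03 × (1.68 − 0.18) = 3.0450
1/(1 + e^{-3.0450}) = 0.9546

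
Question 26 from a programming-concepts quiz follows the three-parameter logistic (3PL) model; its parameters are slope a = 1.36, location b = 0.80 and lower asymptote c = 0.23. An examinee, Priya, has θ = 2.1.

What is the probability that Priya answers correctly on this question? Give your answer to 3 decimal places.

0.888

P(θ) = c + (1 − c) · 1 / (1 + exp(−a(θ − b)))
Exponent: 1.36 × (2.1 − 0.80) = 1.7680
1/(1 + e^{-1.7680}) = 0.8542
P = 0.23 + 0.77 × 0.8542 = 0.8877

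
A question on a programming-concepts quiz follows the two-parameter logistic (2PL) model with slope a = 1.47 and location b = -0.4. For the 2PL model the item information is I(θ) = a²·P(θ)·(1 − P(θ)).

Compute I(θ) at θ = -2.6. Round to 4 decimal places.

0.0788

P = 1/(1+e^{3.2340}) = 0.0379
P(1−P) = 0.0379 × 0.9621 = 0.0365
I = a² × P(1−P) = 1.47² × 0.0365 = 0.07881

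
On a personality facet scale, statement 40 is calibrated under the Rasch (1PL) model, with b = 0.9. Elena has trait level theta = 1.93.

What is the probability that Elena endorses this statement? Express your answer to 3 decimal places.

0.737

P(theta) = 1 / (1 + exp(−(theta − b)))
Exponent: (1.93 − 0.9) = 1.0300
1/(1 + e^{-1.0300}) = 0.7369
P = 0.7369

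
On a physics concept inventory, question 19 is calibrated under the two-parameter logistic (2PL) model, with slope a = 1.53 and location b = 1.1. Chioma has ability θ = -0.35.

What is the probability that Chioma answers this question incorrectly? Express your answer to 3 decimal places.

P(θ) = 1 / (1 + exp(−a(θ − b)))
Exponent: 1.53 × (-0.35 − 1.1) = -2.2185
1/(1 + e^{2.2185}) = 0.0981
P(incorrect) = 1 − 0.0981 = 0.9019

0.902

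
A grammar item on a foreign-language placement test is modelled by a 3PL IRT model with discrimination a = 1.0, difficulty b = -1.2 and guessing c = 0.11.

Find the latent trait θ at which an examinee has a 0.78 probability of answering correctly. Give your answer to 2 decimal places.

P(θ) = c + (1 − c) · 1 / (1 + exp(−a(θ − b)))
Remove guessing floor: (0.78 − 0.11)/(1 − 0.11) = 0.7528
logit = ln(0.7528/0.2472) = 1.1137
θ = b + logit/(a) = -1.2 + 1.1137/1.0000 = -0.0863

-0.09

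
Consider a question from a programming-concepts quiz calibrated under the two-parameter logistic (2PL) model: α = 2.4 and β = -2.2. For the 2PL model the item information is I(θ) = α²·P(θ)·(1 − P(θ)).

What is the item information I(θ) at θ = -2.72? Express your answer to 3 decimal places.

0.998

P = 1/(1+e^{1.2480}) = 0.2230
P(1−P) = 0.2230 × 0.7770 = 0.1733
I = α² × P(1−P) = 2.4² × 0.1733 = 0.99819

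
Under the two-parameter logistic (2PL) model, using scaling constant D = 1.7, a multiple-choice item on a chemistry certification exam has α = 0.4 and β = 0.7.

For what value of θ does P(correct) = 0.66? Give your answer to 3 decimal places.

P(θ) = 1 / (1 + exp(−D·α(θ − β)))
logit = ln(0.6600/0.3400) = 0.6633
θ = β + logit/(1.7·α) = 0.7 + 0.6633/0.6800 = 1.6754

1.675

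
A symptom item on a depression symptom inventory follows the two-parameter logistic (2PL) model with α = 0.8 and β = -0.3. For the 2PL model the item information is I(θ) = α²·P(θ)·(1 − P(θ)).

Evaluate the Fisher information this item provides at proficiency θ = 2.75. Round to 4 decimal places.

P = 1/(1+e^{-2.4400}) = 0.9198
P(1−P) = 0.9198 × 0.0802 = 0.0737
I = α² × P(1−P) = 0.8² × 0.0737 = 0.04720

0.0472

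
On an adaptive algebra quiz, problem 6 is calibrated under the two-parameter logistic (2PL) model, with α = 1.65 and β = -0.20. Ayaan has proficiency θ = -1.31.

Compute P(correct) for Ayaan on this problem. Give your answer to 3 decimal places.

P(θ) = 1 / (1 + exp(−α(θ − β)))
Exponent: 1.65 × (-1.31 − (-0.20)) = -1.8315
1/(1 + e^{1.8315}) = 0.1381

0.138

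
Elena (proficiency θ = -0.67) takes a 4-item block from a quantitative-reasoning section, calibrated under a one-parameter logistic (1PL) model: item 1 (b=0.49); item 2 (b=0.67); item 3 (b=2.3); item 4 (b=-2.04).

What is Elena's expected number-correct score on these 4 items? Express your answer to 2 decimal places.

1.29

P(θ) = 1 / (1 + exp(−(θ − b)))
P_1 = 1/(1+e^{1.1600}) = 0.2387
P_2 = 1/(1+e^{1.3400}) = 0.2075
P_3 = 1/(1+e^{2.9700}) = 0.0488
P_4 = 1/(1+e^{-1.3700}) = 0.7974
E[score] = 0.2387 + 0.2075 + 0.0488 + 0.7974 = 1.2924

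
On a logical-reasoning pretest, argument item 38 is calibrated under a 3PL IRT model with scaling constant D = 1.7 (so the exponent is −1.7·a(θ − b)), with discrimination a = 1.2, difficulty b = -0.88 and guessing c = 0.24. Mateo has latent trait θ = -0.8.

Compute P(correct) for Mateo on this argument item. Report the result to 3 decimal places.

0.651

P(θ) = c + (1 − c) · 1 / (1 + exp(−D·a(θ − b)))
Exponent: 1.7 × 1.2 × (-0.8 − (-0.88)) = 0.1632
1/(1 + e^{-0.1632}) = 0.5407
P = 0.24 + 0.76 × 0.5407 = 0.6509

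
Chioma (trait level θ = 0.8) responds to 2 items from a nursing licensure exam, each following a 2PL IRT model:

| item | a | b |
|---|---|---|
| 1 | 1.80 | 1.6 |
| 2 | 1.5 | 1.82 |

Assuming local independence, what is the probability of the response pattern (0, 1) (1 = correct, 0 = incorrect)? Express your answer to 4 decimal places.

0.1439

P(θ) = 1 / (1 + exp(−a(θ − b)))
P_1 = 1/(1+e^{1.4400}) = 0.1915
P_2 = 1/(1+e^{1.5300}) = 0.1780
L = (1−P_1) × P_2 = 0.8085 × 0.1780 = 0.14390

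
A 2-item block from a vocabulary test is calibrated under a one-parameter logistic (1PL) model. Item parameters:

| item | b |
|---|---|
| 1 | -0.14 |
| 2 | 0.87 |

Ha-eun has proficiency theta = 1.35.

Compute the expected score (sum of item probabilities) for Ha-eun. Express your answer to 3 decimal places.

P(theta) = 1 / (1 + exp(−(theta − b)))
P_1 = 1/(1+e^{-1.4900}) = 0.8161
P_2 = 1/(1+e^{-0.4800}) = 0.6177
E[score] = 0.8161 + 0.6177 = 1.4338

1.434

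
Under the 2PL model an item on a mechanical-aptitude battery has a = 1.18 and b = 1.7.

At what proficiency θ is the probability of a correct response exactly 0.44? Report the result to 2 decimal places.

P(θ) = 1 / (1 + exp(−a(θ − b)))
logit = ln(0.4400/0.5600) = -0.2412
θ = b + logit/(a) = 1.7 + (-0.2412)/1.1800 = 1.4956

1.50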